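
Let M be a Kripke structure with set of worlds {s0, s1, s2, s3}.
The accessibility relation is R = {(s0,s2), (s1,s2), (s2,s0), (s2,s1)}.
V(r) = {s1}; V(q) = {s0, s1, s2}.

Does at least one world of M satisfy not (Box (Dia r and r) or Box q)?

No

Let φ = not (Box (Dia r and r) or Box q). Evaluate φ at each world:
  s0 (successors {s2}): φ is false.
  s1 (successors {s2}): φ is false.
  s2 (successors {s0, s1}): φ is false.
  s3 (successors ∅): φ is false.
For instance, at s0:
  At s0: Box (Dia r and r) or Box q is true, so not (Box (Dia r and r) or Box q) is false.
    At s0: Box (Dia r and r) is false, Box q is true, so Box (Dia r and r) or Box q is true.
      At s0: Box (Dia r and r) requires Dia r and r at every successor {s2}.
        Dia r and r fails at s2, so Box (Dia r and r) is false at s0.
      At s0: Box q requires q at every successor {s2}.
        At s2: q is true.
      So Box q is true at s0.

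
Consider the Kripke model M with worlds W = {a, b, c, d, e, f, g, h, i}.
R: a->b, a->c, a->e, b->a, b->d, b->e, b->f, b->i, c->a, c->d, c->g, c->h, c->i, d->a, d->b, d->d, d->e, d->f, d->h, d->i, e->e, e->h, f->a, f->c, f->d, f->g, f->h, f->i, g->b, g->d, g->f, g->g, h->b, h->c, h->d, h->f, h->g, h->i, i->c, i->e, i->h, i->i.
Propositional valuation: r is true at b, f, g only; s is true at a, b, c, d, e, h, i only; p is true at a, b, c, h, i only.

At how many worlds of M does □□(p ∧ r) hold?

Recall that □ψ holds at a world iff ψ holds at every accessible world, and ◇ψ holds iff ψ holds at some accessible world.
Let φ = □□(p ∧ r). Evaluate φ at each world:
  a (successors {b, c, e}): φ is false.
  b (successors {a, d, e, f, i}): φ is false.
  c (successors {a, d, g, h, i}): φ is false.
  d (successors {a, b, d, e, f, h, i}): φ is false.
  e (successors {e, h}): φ is false.
  f (successors {a, c, d, g, h, i}): φ is false.
  g (successors {b, d, f, g}): φ is false.
  h (successors {b, c, d, f, g, i}): φ is false.
  i (successors {c, e, h, i}): φ is false.
For instance, at b:
  At b: □□(p ∧ r) requires □(p ∧ r) at every successor {a, d, e, f, i}.
    □(p ∧ r) fails at a, so □□(p ∧ r) is false at b.
      At a: □(p ∧ r) requires p ∧ r at every successor {b, c, e}.
        p ∧ r fails at c, so □(p ∧ r) is false at a.
Satisfying worlds: none.

0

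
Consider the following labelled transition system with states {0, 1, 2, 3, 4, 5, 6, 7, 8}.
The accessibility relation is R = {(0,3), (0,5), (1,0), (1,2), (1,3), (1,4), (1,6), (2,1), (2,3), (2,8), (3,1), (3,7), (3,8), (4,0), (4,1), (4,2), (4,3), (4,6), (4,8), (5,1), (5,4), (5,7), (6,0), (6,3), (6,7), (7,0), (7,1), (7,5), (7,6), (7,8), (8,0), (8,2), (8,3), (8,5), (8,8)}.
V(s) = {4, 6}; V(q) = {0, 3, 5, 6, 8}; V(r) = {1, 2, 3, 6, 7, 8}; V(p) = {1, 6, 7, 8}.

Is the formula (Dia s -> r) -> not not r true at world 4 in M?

At 4: Dia s -> r is false, not not r is false, so (Dia s -> r) -> not not r is true.
  At 4: Dia s is true, r is false, so Dia s -> r is false.
    At 4: Dia s requires s at some successor in {0, 1, 2, 3, 6, 8}.
      s holds at 6, so Dia s is true at 4.

Yes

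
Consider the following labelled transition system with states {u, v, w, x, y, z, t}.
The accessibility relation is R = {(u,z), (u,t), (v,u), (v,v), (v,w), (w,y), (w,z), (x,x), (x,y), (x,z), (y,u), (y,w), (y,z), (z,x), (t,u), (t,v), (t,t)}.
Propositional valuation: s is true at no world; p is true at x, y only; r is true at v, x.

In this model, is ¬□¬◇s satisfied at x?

Recall that □ψ holds at a world iff ψ holds at every accessible world, and ◇ψ holds iff ψ holds at some accessible world.
At x: □¬◇s is true, so ¬□¬◇s is false.
  At x: □¬◇s requires ¬◇s at every successor {x, y, z}.
      At x: ◇s is false, so ¬◇s is true.
      At y: ◇s is false, so ¬◇s is true.
      At z: ◇s is false, so ¬◇s is true.
  So □¬◇s is true at x.

No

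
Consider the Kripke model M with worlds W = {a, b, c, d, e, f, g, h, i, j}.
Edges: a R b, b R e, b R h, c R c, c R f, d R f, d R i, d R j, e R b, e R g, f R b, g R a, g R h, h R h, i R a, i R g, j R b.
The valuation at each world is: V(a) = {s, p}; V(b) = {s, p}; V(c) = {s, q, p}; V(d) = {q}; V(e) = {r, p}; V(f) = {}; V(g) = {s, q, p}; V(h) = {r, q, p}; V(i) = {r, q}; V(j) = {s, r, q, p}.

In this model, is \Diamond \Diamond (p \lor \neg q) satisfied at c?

At c: \Diamond \Diamond (p \lor \neg q) requires \Diamond (p \lor \neg q) at some successor in {c, f}.
  \Diamond (p \lor \neg q) holds at c, so \Diamond \Diamond (p \lor \neg q) is true at c.
    At c: \Diamond (p \lor \neg q) requires p \lor \neg q at some successor in {c, f}.
      p \lor \neg q holds at c, so \Diamond (p \lor \neg q) is true at c.

Yes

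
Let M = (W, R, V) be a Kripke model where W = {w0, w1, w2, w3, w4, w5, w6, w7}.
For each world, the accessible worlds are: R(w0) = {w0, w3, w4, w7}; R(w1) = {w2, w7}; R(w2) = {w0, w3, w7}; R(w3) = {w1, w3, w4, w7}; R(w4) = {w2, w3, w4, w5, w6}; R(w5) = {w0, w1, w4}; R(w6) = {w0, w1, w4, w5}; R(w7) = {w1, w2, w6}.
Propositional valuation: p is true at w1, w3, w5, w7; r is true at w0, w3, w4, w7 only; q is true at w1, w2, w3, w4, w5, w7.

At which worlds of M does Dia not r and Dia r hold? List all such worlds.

Let φ = Dia not r and Dia r. Evaluate φ at each world:
  w0 (successors {w0, w3, w4, w7}): φ is false.
  w1 (successors {w2, w7}): φ is true.
  w2 (successors {w0, w3, w7}): φ is false.
  w3 (successors {w1, w3, w4, w7}): φ is true.
  w4 (successors {w2, w3, w4, w5, w6}): φ is true.
  w5 (successors {w0, w1, w4}): φ is true.
  w6 (successors {w0, w1, w4, w5}): φ is true.
  w7 (successors {w1, w2, w6}): φ is false.
For instance, at w4:
  At w4: Dia not r is true, Dia r is true, so Dia not r and Dia r is true.
    At w4: Dia not r requires not r at some successor in {w2, w3, w4, w5, w6}.
      not r holds at w2, so Dia not r is true at w4.
    At w4: Dia r requires r at some successor in {w2, w3, w4, w5, w6}.
      r holds at w3, so Dia r is true at w4.
Satisfying worlds: {w1, w3, w4, w5, w6}

w1, w3, w4, w5, w6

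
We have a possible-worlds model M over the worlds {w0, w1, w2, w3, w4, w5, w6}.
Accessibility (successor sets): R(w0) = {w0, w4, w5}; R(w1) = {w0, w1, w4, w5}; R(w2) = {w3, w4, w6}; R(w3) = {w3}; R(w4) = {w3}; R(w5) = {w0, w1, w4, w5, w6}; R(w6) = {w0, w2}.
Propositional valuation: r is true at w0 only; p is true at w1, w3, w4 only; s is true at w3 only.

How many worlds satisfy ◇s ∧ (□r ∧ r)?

Let φ = ◇s ∧ (□r ∧ r). Evaluate φ at each world:
  w0 (successors {w0, w4, w5}): φ is false.
  w1 (successors {w0, w1, w4, w5}): φ is false.
  w2 (successors {w3, w4, w6}): φ is false.
  w3 (successors {w3}): φ is false.
  w4 (successors {w3}): φ is false.
  w5 (successors {w0, w1, w4, w5, w6}): φ is false.
  w6 (successors {w0, w2}): φ is false.
For instance, at w5:
  At w5: ◇s is false, □r ∧ r is false, so ◇s ∧ (□r ∧ r) is false.
    At w5: ◇s requires s at some successor in {w0, w1, w4, w5, w6}.
      At w0: s is false.
      At w1: s is false.
      At w4: s is false.
      At w5: s is false.
      At w6: s is false.
    So ◇s is false at w5.
    At w5: □r is false, r is false, so □r ∧ r is false.
      At w5: □r requires r at every successor {w0, w1, w4, w5, w6}.
        r fails at w1, so □r is false at w5.
Satisfying worlds: none.

0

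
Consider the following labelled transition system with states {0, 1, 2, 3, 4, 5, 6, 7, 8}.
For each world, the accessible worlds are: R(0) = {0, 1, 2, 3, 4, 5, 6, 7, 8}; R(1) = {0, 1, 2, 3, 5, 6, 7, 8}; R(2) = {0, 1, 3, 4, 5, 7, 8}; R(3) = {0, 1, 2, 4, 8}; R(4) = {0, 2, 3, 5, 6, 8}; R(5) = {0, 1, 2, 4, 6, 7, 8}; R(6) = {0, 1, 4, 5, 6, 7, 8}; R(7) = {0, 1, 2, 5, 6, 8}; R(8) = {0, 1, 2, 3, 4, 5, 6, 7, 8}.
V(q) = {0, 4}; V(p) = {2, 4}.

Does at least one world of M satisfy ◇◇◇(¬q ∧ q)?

Recall that ◇ψ holds at a world iff ψ holds at some accessible world.
Let φ = ◇◇◇(¬q ∧ q). Evaluate φ at each world:
  0 (successors {0, 1, 2, 3, 4, 5, 6, 7, 8}): φ is false.
  1 (successors {0, 1, 2, 3, 5, 6, 7, 8}): φ is false.
  2 (successors {0, 1, 3, 4, 5, 7, 8}): φ is false.
  3 (successors {0, 1, 2, 4, 8}): φ is false.
  4 (successors {0, 2, 3, 5, 6, 8}): φ is false.
  5 (successors {0, 1, 2, 4, 6, 7, 8}): φ is false.
  6 (successors {0, 1, 4, 5, 6, 7, 8}): φ is false.
  7 (successors {0, 1, 2, 5, 6, 8}): φ is false.
  8 (successors {0, 1, 2, 3, 4, 5, 6, 7, 8}): φ is false.
For instance, at 1:
  At 1: ◇◇◇(¬q ∧ q) requires ◇◇(¬q ∧ q) at some successor in {0, 1, 2, 3, 5, 6, 7, 8}.
    At 0: ◇◇(¬q ∧ q) is false.
    At 1: ◇◇(¬q ∧ q) is false.
    At 2: ◇◇(¬q ∧ q) is false.
    At 3: ◇◇(¬q ∧ q) is false.
    At 5: ◇◇(¬q ∧ q) is false.
    At 6: ◇◇(¬q ∧ q) is false.
    At 7: ◇◇(¬q ∧ q) is false.
    At 8: ◇◇(¬q ∧ q) is false.
  So ◇◇◇(¬q ∧ q) is false at 1.

No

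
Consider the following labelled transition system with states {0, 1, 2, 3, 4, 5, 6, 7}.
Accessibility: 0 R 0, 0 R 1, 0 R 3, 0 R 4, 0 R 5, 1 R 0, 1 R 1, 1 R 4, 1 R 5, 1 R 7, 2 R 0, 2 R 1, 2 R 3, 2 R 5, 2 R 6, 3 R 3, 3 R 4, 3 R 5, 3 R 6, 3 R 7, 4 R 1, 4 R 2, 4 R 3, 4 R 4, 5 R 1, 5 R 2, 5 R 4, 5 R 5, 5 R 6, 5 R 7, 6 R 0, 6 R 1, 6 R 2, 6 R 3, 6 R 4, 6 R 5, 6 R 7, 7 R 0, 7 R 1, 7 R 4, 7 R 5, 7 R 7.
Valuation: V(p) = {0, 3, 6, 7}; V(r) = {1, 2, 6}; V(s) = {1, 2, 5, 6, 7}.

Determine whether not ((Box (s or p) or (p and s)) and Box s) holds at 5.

Recall that Box ψ holds at a world iff ψ holds at every accessible world, and Dia ψ holds iff ψ holds at some accessible world.
At 5: (Box (s or p) or (p and s)) and Box s is false, so not ((Box (s or p) or (p and s)) and Box s) is true.
  At 5: Box (s or p) or (p and s) is false, Box s is false, so (Box (s or p) or (p and s)) and Box s is false.
    At 5: Box (s or p) is false, p and s is false, so Box (s or p) or (p and s) is false.
      At 5: Box (s or p) requires s or p at every successor {1, 2, 4, 5, 6, 7}.
        s or p fails at 4, so Box (s or p) is false at 5.
    At 5: Box s requires s at every successor {1, 2, 4, 5, 6, 7}.
      s fails at 4, so Box s is false at 5.

Yes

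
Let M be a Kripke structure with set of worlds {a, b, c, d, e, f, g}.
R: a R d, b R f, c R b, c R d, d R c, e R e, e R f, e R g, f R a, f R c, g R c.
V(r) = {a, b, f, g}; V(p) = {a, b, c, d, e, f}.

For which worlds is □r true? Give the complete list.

b

Recall that □ψ holds at a world iff ψ holds at every accessible world, and ◇ψ holds iff ψ holds at some accessible world.
Let φ = □r. Evaluate φ at each world:
  a (successors {d}): φ is false.
  b (successors {f}): φ is true.
  c (successors {b, d}): φ is false.
  d (successors {c}): φ is false.
  e (successors {e, f, g}): φ is false.
  f (successors {a, c}): φ is false.
  g (successors {c}): φ is false.
For instance, at c:
  At c: □r requires r at every successor {b, d}.
    r fails at d, so □r is false at c.
Satisfying worlds: {b}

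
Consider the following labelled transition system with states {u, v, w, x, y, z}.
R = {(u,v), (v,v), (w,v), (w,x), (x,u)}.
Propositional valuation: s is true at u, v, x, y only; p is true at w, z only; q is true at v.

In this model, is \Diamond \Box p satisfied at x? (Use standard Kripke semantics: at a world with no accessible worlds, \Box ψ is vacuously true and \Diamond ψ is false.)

No

Recall that \Box ψ holds at a world iff ψ holds at every accessible world, and \Diamond ψ holds iff ψ holds at some accessible world.
At x: \Diamond \Box p requires \Box p at some successor in {u}.
  At u: \Box p is false.
So \Diamond \Box p is false at x.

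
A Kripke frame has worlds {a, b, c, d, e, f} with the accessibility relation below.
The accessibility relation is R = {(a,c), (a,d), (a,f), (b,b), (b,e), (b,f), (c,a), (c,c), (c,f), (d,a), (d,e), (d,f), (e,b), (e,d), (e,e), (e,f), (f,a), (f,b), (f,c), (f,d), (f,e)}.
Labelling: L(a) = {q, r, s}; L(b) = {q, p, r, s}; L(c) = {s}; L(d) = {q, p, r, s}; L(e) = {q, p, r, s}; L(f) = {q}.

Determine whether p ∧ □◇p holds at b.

Recall that □ψ holds at a world iff ψ holds at every accessible world, and ◇ψ holds iff ψ holds at some accessible world.
At b: p is true, □◇p is true, so p ∧ □◇p is true.
  At b: □◇p requires ◇p at every successor {b, e, f}.
      At b: ◇p requires p at some successor in {b, e, f}.
        p holds at b, so ◇p is true at b.
      At e: ◇p requires p at some successor in {b, d, e, f}.
        p holds at b, so ◇p is true at e.
      At f: ◇p requires p at some successor in {a, b, c, d, e}.
        p holds at b, so ◇p is true at f.
  So □◇p is true at b.

Yes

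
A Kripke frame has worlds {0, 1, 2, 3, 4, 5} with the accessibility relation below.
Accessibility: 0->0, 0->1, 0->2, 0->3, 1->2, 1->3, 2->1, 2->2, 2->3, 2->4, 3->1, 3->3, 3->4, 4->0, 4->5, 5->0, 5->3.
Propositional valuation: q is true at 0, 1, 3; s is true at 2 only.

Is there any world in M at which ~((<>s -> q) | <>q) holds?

No

Let φ = ~((<>s -> q) | <>q). Evaluate φ at each world:
  0 (successors {0, 1, 2, 3}): φ is false.
  1 (successors {2, 3}): φ is false.
  2 (successors {1, 2, 3, 4}): φ is false.
  3 (successors {1, 3, 4}): φ is false.
  4 (successors {0, 5}): φ is false.
  5 (successors {0, 3}): φ is false.
For instance, at 3:
  At 3: (<>s -> q) | <>q is true, so ~((<>s -> q) | <>q) is false.
    At 3: <>s -> q is true, <>q is true, so (<>s -> q) | <>q is true.
      At 3: <>s is false, q is true, so <>s -> q is true.
      At 3: <>q requires q at some successor in {1, 3, 4}.
        q holds at 1, so <>q is true at 3.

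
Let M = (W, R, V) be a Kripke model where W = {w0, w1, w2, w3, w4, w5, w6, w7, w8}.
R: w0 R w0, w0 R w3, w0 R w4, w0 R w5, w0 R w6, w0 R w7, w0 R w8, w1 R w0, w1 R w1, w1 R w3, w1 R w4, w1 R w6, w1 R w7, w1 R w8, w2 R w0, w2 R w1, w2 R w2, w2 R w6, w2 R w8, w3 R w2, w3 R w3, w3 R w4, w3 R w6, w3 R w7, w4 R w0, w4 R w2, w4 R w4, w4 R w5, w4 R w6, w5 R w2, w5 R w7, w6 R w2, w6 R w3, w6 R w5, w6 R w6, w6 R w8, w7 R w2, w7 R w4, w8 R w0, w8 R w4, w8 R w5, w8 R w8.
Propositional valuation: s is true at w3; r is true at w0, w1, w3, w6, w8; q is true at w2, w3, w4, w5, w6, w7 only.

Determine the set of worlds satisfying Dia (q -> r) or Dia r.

w0, w1, w2, w3, w4, w6, w8

Let φ = Dia (q -> r) or Dia r. Evaluate φ at each world:
  w0 (successors {w0, w3, w4, w5, w6, w7, w8}): φ is true.
  w1 (successors {w0, w1, w3, w4, w6, w7, w8}): φ is true.
  w2 (successors {w0, w1, w2, w6, w8}): φ is true.
  w3 (successors {w2, w3, w4, w6, w7}): φ is true.
  w4 (successors {w0, w2, w4, w5, w6}): φ is true.
  w5 (successors {w2, w7}): φ is false.
  w6 (successors {w2, w3, w5, w6, w8}): φ is true.
  w7 (successors {w2, w4}): φ is false.
  w8 (successors {w0, w4, w5, w8}): φ is true.
For instance, at w1:
  At w1: Dia (q -> r) is true, Dia r is true, so Dia (q -> r) or Dia r is true.
    At w1: Dia (q -> r) requires q -> r at some successor in {w0, w1, w3, w4, w6, w7, w8}.
      q -> r holds at w0, so Dia (q -> r) is true at w1.
    At w1: Dia r requires r at some successor in {w0, w1, w3, w4, w6, w7, w8}.
      r holds at w0, so Dia r is true at w1.
Satisfying worlds: {w0, w1, w2, w3, w4, w6, w8}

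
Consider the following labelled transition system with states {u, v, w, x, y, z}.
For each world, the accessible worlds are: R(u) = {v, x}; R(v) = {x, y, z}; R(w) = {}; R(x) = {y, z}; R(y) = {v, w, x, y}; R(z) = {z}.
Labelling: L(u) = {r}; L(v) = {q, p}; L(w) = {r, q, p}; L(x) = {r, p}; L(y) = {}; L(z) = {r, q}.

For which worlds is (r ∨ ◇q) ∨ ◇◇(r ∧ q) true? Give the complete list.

u, v, w, x, y, z

Let φ = (r ∨ ◇q) ∨ ◇◇(r ∧ q). Evaluate φ at each world:
  u (successors {v, x}): φ is true.
  v (successors {x, y, z}): φ is true.
  w (successors ∅): φ is true.
  x (successors {y, z}): φ is true.
  y (successors {v, w, x, y}): φ is true.
  z (successors {z}): φ is true.
For instance, at v:
  At v: r ∨ ◇q is true, ◇◇(r ∧ q) is true, so (r ∨ ◇q) ∨ ◇◇(r ∧ q) is true.
    At v: r is false, ◇q is true, so r ∨ ◇q is true.
      At v: ◇q requires q at some successor in {x, y, z}.
        q holds at z, so ◇q is true at v.
    At v: ◇◇(r ∧ q) requires ◇(r ∧ q) at some successor in {x, y, z}.
      ◇(r ∧ q) holds at x, so ◇◇(r ∧ q) is true at v.
Satisfying worlds: {u, v, w, x, y, z}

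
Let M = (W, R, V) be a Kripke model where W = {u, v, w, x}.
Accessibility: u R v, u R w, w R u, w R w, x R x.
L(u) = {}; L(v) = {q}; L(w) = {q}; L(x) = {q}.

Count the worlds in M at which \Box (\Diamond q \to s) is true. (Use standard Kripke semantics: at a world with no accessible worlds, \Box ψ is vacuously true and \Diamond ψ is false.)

1

Let φ = \Box (\Diamond q \to s). Evaluate φ at each world:
  u (successors {v, w}): φ is false.
  v (successors ∅): φ is true.
  w (successors {u, w}): φ is false.
  x (successors {x}): φ is false.
For instance, at x:
  At x: \Box (\Diamond q \to s) requires \Diamond q \to s at every successor {x}.
    \Diamond q \to s fails at x, so \Box (\Diamond q \to s) is false at x.
      At x: \Diamond q is true, s is false, so \Diamond q \to s is false.
Satisfying worlds: {v}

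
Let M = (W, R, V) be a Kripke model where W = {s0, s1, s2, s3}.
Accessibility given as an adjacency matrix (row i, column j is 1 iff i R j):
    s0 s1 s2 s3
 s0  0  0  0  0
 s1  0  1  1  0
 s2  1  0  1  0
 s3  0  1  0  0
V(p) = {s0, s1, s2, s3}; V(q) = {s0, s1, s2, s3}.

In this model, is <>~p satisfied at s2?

No

Recall that <>ψ holds at a world iff ψ holds at some accessible world.
At s2: <>~p requires ~p at some successor in {s0, s2}.
  At s0: ~p is false.
  At s2: ~p is false.
So <>~p is false at s2.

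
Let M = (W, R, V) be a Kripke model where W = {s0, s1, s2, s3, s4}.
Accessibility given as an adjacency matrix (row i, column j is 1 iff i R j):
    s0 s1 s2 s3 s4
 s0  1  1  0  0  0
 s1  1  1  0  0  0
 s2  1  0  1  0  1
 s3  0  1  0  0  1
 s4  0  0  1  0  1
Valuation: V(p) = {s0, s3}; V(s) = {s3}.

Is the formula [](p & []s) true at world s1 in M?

At s1: [](p & []s) requires p & []s at every successor {s0, s1}.
  p & []s fails at s0, so [](p & []s) is false at s1.
    At s0: p is true, []s is false, so p & []s is false.
      At s0: []s requires s at every successor {s0, s1}.
        s fails at s0, so []s is false at s0.

No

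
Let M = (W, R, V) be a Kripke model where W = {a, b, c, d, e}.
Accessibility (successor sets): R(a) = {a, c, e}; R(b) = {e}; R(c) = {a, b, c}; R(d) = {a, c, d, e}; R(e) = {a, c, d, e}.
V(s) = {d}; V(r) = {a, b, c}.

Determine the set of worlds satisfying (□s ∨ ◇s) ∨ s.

Let φ = (□s ∨ ◇s) ∨ s. Evaluate φ at each world:
  a (successors {a, c, e}): φ is false.
  b (successors {e}): φ is false.
  c (successors {a, b, c}): φ is false.
  d (successors {a, c, d, e}): φ is true.
  e (successors {a, c, d, e}): φ is true.
For instance, at e:
  At e: □s ∨ ◇s is true, s is false, so (□s ∨ ◇s) ∨ s is true.
    At e: □s is false, ◇s is true, so □s ∨ ◇s is true.
      At e: □s requires s at every successor {a, c, d, e}.
        s fails at a, so □s is false at e.
      At e: ◇s requires s at some successor in {a, c, d, e}.
        s holds at d, so ◇s is true at e.
Satisfying worlds: {d, e}

d, e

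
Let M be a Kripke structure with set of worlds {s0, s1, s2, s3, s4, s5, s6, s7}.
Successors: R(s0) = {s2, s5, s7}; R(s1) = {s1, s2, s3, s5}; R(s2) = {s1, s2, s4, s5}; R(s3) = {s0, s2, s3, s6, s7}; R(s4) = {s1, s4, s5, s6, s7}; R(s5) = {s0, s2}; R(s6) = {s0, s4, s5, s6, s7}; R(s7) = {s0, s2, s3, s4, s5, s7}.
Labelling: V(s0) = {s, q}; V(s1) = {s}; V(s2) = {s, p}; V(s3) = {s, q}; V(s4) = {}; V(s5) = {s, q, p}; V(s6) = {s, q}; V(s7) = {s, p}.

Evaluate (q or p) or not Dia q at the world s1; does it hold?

No

Recall that Dia ψ holds at a world iff ψ holds at some accessible world.
At s1: q or p is false, not Dia q is false, so (q or p) or not Dia q is false.
  At s1: Dia q is true, so not Dia q is false.
    At s1: Dia q requires q at some successor in {s1, s2, s3, s5}.
      q holds at s3, so Dia q is true at s1.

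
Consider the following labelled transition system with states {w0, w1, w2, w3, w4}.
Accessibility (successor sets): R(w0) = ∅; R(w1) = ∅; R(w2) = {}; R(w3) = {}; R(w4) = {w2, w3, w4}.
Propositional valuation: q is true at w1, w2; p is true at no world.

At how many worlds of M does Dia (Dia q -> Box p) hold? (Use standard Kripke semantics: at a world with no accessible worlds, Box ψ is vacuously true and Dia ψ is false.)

1

Recall that Box ψ holds at a world iff ψ holds at every accessible world, and Dia ψ holds iff ψ holds at some accessible world.
Let φ = Dia (Dia q -> Box p). Evaluate φ at each world:
  w0 (successors ∅): φ is false.
  w1 (successors ∅): φ is false.
  w2 (successors ∅): φ is false.
  w3 (successors ∅): φ is false.
  w4 (successors {w2, w3, w4}): φ is true.
For instance, at w4:
  At w4: Dia (Dia q -> Box p) requires Dia q -> Box p at some successor in {w2, w3, w4}.
    Dia q -> Box p holds at w2, so Dia (Dia q -> Box p) is true at w4.
      At w2: Dia q is false, Box p is true, so Dia q -> Box p is true.
Satisfying worlds: {w4}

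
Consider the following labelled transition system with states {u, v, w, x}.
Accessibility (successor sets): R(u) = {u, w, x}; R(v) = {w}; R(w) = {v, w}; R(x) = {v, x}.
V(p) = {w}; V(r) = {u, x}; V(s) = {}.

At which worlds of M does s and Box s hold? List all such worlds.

Let φ = s and Box s. Evaluate φ at each world:
  u (successors {u, w, x}): φ is false.
  v (successors {w}): φ is false.
  w (successors {v, w}): φ is false.
  x (successors {v, x}): φ is false.
For instance, at u:
  At u: s is false, Box s is false, so s and Box s is false.
    At u: Box s requires s at every successor {u, w, x}.
      s fails at u, so Box s is false at u.
Satisfying worlds: none.

none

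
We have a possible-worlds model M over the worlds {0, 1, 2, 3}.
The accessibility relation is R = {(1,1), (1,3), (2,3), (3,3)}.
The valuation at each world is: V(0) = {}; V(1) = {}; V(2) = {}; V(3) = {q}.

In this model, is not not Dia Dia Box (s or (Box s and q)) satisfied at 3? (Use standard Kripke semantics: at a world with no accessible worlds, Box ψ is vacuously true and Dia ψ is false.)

At 3: not Dia Dia Box (s or (Box s and q)) is true, so not not Dia Dia Box (s or (Box s and q)) is false.
  At 3: Dia Dia Box (s or (Box s and q)) is false, so not Dia Dia Box (s or (Box s and q)) is true.
    At 3: Dia Dia Box (s or (Box s and q)) requires Dia Box (s or (Box s and q)) at some successor in {3}.
      At 3: Dia Box (s or (Box s and q)) is false.
    So Dia Dia Box (s or (Box s and q)) is false at 3.

No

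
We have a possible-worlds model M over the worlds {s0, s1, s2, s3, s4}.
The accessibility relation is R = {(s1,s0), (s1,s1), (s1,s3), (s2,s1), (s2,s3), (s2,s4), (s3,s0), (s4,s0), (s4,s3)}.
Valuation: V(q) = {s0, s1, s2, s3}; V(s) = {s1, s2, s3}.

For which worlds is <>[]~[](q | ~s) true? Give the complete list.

Let φ = <>[]~[](q | ~s). Evaluate φ at each world:
  s0 (successors ∅): φ is false.
  s1 (successors {s0, s1, s3}): φ is true.
  s2 (successors {s1, s3, s4}): φ is false.
  s3 (successors {s0}): φ is true.
  s4 (successors {s0, s3}): φ is true.
For instance, at s2:
  At s2: <>[]~[](q | ~s) requires []~[](q | ~s) at some successor in {s1, s3, s4}.
    At s1: []~[](q | ~s) is false.
    At s3: []~[](q | ~s) is false.
    At s4: []~[](q | ~s) is false.
  So <>[]~[](q | ~s) is false at s2.
Satisfying worlds: {s1, s3, s4}

s1, s3, s4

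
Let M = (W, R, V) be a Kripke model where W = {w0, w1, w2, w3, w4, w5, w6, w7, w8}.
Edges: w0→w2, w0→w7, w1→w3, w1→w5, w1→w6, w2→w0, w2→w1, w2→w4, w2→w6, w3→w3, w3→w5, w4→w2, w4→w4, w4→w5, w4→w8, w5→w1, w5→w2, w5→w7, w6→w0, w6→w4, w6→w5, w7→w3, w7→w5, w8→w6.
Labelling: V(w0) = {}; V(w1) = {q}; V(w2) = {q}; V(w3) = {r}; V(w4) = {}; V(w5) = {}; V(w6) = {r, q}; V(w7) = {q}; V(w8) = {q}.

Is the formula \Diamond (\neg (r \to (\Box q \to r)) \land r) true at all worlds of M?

Let φ = \Diamond (\neg (r \to (\Box q \to r)) \land r). Evaluate φ at each world:
  w0 (successors {w2, w7}): φ is false.
  w1 (successors {w3, w5, w6}): φ is false.
  w2 (successors {w0, w1, w4, w6}): φ is false.
  w3 (successors {w3, w5}): φ is false.
  w4 (successors {w2, w4, w5, w8}): φ is false.
  w5 (successors {w1, w2, w7}): φ is false.
  w6 (successors {w0, w4, w5}): φ is false.
  w7 (successors {w3, w5}): φ is false.
  w8 (successors {w6}): φ is false.
Detail at w0 (counterexample):
  At w0: \Diamond (\neg (r \to (\Box q \to r)) \land r) requires \neg (r \to (\Box q \to r)) \land r at some successor in {w2, w7}.
    At w2: \neg (r \to (\Box q \to r)) \land r is false.
    At w7: \neg (r \to (\Box q \to r)) \land r is false.
  So \Diamond (\neg (r \to (\Box q \to r)) \land r) is false at w0.

No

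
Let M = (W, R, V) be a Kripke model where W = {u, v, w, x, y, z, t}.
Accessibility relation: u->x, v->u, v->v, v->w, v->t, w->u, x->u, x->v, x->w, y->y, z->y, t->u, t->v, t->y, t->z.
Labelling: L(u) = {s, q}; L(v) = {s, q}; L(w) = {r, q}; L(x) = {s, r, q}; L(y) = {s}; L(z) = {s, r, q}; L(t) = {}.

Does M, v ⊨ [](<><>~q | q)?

Yes

At v: [](<><>~q | q) requires <><>~q | q at every successor {u, v, w, t}.
  At u: <><>~q | q is true.
  At v: <><>~q | q is true.
  At w: <><>~q | q is true.
  At t: <><>~q | q is true.
So [](<><>~q | q) is true at v.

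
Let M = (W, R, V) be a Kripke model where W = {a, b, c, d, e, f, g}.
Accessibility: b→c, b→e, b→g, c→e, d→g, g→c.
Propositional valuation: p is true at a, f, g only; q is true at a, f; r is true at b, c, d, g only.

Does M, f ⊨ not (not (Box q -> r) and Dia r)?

Yes

Recall that Box ψ holds at a world iff ψ holds at every accessible world, and Dia ψ holds iff ψ holds at some accessible world.
At f: not (Box q -> r) and Dia r is false, so not (not (Box q -> r) and Dia r) is true.
  At f: not (Box q -> r) is true, Dia r is false, so not (Box q -> r) and Dia r is false.
    At f: Box q -> r is false, so not (Box q -> r) is true.
      At f: Box q is true, r is false, so Box q -> r is false.
    At f: no accessible worlds, so Dia r is false.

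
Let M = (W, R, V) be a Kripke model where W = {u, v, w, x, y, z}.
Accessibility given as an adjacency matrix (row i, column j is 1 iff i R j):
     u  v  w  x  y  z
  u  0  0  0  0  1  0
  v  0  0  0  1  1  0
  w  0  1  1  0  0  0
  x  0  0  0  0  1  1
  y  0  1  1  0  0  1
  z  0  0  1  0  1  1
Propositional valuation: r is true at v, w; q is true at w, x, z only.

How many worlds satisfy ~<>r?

Let φ = ~<>r. Evaluate φ at each world:
  u (successors {y}): φ is true.
  v (successors {x, y}): φ is true.
  w (successors {v, w}): φ is false.
  x (successors {y, z}): φ is true.
  y (successors {v, w, z}): φ is false.
  z (successors {w, y, z}): φ is false.
For instance, at u:
  At u: <>r is false, so ~<>r is true.
    At u: <>r requires r at some successor in {y}.
      At y: r is false.
    So <>r is false at u.
Satisfying worlds: {u, v, x}

3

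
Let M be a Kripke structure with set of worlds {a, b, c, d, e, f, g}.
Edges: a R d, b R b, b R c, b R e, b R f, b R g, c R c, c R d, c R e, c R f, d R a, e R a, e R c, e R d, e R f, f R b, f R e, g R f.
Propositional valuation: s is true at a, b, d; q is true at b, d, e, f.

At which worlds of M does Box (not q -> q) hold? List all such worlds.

Let φ = Box (not q -> q). Evaluate φ at each world:
  a (successors {d}): φ is true.
  b (successors {b, c, e, f, g}): φ is false.
  c (successors {c, d, e, f}): φ is false.
  d (successors {a}): φ is false.
  e (successors {a, c, d, f}): φ is false.
  f (successors {b, e}): φ is true.
  g (successors {f}): φ is true.
For instance, at a:
  At a: Box (not q -> q) requires not q -> q at every successor {d}.
    At d: not q -> q is true.
  So Box (not q -> q) is true at a.
Satisfying worlds: {a, f, g}

a, f, g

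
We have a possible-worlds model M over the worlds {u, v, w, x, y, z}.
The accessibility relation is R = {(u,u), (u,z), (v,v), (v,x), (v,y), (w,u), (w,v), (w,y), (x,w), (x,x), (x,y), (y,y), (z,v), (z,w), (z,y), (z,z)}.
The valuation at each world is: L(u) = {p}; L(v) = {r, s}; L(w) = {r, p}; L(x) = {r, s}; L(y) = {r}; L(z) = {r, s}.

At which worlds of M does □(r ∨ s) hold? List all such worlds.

Recall that □ψ holds at a world iff ψ holds at every accessible world, and ◇ψ holds iff ψ holds at some accessible world.
Let φ = □(r ∨ s). Evaluate φ at each world:
  u (successors {u, z}): φ is false.
  v (successors {v, x, y}): φ is true.
  w (successors {u, v, y}): φ is false.
  x (successors {w, x, y}): φ is true.
  y (successors {y}): φ is true.
  z (successors {v, w, y, z}): φ is true.
For instance, at u:
  At u: □(r ∨ s) requires r ∨ s at every successor {u, z}.
    r ∨ s fails at u, so □(r ∨ s) is false at u.
Satisfying worlds: {v, x, y, z}

v, x, y, z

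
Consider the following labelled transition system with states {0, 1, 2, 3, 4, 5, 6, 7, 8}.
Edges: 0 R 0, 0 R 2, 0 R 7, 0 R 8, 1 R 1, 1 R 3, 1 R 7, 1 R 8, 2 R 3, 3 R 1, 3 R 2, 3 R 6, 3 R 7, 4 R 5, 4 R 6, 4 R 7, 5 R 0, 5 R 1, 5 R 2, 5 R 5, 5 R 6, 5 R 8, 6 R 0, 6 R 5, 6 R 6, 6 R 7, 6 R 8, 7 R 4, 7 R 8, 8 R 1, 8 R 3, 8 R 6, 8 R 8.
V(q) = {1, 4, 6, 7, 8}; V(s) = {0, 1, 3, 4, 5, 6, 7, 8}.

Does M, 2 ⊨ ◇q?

At 2: ◇q requires q at some successor in {3}.
  At 3: q is false.
So ◇q is false at 2.

No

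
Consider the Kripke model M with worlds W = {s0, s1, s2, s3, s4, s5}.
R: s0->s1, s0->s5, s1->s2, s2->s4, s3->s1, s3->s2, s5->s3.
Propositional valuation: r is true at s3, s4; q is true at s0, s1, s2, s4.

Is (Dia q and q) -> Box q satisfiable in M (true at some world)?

Yes

Let φ = (Dia q and q) -> Box q. Evaluate φ at each world:
  s0 (successors {s1, s5}): φ is false.
  s1 (successors {s2}): φ is true.
  s2 (successors {s4}): φ is true.
  s3 (successors {s1, s2}): φ is true.
  s4 (successors ∅): φ is true.
  s5 (successors {s3}): φ is true.
Detail at s1 (witness):
  At s1: Dia q and q is true, Box q is true, so (Dia q and q) -> Box q is true.
    At s1: Dia q is true, q is true, so Dia q and q is true.
      At s1: Dia q requires q at some successor in {s2}.
        q holds at s2, so Dia q is true at s1.
    At s1: Box q requires q at every successor {s2}.
      At s2: q is true.
    So Box q is true at s1.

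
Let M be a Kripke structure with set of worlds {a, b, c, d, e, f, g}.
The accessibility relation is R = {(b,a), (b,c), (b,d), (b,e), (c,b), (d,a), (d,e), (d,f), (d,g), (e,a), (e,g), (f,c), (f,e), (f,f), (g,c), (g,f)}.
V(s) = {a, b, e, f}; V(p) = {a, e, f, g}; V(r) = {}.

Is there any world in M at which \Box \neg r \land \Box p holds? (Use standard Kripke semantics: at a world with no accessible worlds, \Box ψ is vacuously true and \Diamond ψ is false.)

Yes

Let φ = \Box \neg r \land \Box p. Evaluate φ at each world:
  a (successors ∅): φ is true.
  b (successors {a, c, d, e}): φ is false.
  c (successors {b}): φ is false.
  d (successors {a, e, f, g}): φ is true.
  e (successors {a, g}): φ is true.
  f (successors {c, e, f}): φ is false.
  g (successors {c, f}): φ is false.
Detail at a (witness):
  At a: \Box \neg r is true, \Box p is true, so \Box \neg r \land \Box p is true.
    At a: no accessible worlds, so \Box \neg r holds vacuously.
    At a: no accessible worlds, so \Box p holds vacuously.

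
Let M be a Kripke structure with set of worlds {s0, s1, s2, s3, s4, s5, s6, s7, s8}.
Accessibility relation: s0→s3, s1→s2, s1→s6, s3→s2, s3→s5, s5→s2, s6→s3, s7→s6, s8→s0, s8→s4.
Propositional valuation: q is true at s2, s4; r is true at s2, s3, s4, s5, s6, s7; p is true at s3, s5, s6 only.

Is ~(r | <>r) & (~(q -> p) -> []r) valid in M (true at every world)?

No

Let φ = ~(r | <>r) & (~(q -> p) -> []r). Evaluate φ at each world:
  s0 (successors {s3}): φ is false.
  s1 (successors {s2, s6}): φ is false.
  s2 (successors ∅): φ is false.
  s3 (successors {s2, s5}): φ is false.
  s4 (successors ∅): φ is false.
  s5 (successors {s2}): φ is false.
  s6 (successors {s3}): φ is false.
  s7 (successors {s6}): φ is false.
  s8 (successors {s0, s4}): φ is false.
Detail at s0 (counterexample):
  At s0: ~(r | <>r) is false, ~(q -> p) -> []r is true, so ~(r | <>r) & (~(q -> p) -> []r) is false.
    At s0: r | <>r is true, so ~(r | <>r) is false.
      At s0: r is false, <>r is true, so r | <>r is true.
    At s0: ~(q -> p) is false, []r is true, so ~(q -> p) -> []r is true.
      At s0: []r requires r at every successor {s3}.
        At s3: r is true.
      So []r is true at s0.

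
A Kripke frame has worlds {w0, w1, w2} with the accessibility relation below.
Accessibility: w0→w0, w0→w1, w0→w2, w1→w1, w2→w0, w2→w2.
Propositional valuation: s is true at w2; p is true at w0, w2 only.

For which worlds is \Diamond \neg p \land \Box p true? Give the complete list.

Recall that \Box ψ holds at a world iff ψ holds at every accessible world, and \Diamond ψ holds iff ψ holds at some accessible world.
Let φ = \Diamond \neg p \land \Box p. Evaluate φ at each world:
  w0 (successors {w0, w1, w2}): φ is false.
  w1 (successors {w1}): φ is false.
  w2 (successors {w0, w2}): φ is false.
For instance, at w2:
  At w2: \Diamond \neg p is false, \Box p is true, so \Diamond \neg p \land \Box p is false.
    At w2: \Diamond \neg p requires \neg p at some successor in {w0, w2}.
      At w0: \neg p is false.
      At w2: \neg p is false.
    So \Diamond \neg p is false at w2.
    At w2: \Box p requires p at every successor {w0, w2}.
      At w0: p is true.
      At w2: p is true.
    So \Box p is true at w2.
Satisfying worlds: none.

none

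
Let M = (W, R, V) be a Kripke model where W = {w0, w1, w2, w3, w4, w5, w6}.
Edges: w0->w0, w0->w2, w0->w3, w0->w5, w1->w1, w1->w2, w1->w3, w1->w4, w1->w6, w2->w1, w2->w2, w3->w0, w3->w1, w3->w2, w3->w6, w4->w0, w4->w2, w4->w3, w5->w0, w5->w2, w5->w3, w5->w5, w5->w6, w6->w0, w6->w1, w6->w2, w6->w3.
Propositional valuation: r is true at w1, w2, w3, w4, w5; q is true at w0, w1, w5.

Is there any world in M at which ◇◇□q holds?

No

Let φ = ◇◇□q. Evaluate φ at each world:
  w0 (successors {w0, w2, w3, w5}): φ is false.
  w1 (successors {w1, w2, w3, w4, w6}): φ is false.
  w2 (successors {w1, w2}): φ is false.
  w3 (successors {w0, w1, w2, w6}): φ is false.
  w4 (successors {w0, w2, w3}): φ is false.
  w5 (successors {w0, w2, w3, w5, w6}): φ is false.
  w6 (successors {w0, w1, w2, w3}): φ is false.
For instance, at w0:
  At w0: ◇◇□q requires ◇□q at some successor in {w0, w2, w3, w5}.
    At w0: ◇□q is false.
    At w2: ◇□q is false.
    At w3: ◇□q is false.
    At w5: ◇□q is false.
  So ◇◇□q is false at w0.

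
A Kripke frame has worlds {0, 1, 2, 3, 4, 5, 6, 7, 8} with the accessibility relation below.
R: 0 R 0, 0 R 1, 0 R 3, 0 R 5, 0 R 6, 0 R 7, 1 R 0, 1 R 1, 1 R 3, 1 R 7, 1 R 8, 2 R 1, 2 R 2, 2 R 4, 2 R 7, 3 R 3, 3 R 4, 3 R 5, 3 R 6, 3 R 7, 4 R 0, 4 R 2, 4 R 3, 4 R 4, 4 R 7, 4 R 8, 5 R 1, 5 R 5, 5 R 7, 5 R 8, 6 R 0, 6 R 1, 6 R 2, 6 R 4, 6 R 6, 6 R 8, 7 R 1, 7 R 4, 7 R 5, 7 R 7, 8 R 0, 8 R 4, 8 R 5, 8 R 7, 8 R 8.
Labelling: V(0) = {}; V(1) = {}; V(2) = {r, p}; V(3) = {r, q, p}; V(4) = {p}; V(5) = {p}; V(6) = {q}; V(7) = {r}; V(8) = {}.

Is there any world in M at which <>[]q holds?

Recall that []ψ holds at a world iff ψ holds at every accessible world, and <>ψ holds iff ψ holds at some accessible world.
Let φ = <>[]q. Evaluate φ at each world:
  0 (successors {0, 1, 3, 5, 6, 7}): φ is false.
  1 (successors {0, 1, 3, 7, 8}): φ is false.
  2 (successors {1, 2, 4, 7}): φ is false.
  3 (successors {3, 4, 5, 6, 7}): φ is false.
  4 (successors {0, 2, 3, 4, 7, 8}): φ is false.
  5 (successors {1, 5, 7, 8}): φ is false.
  6 (successors {0, 1, 2, 4, 6, 8}): φ is false.
  7 (successors {1, 4, 5, 7}): φ is false.
  8 (successors {0, 4, 5, 7, 8}): φ is false.
For instance, at 2:
  At 2: <>[]q requires []q at some successor in {1, 2, 4, 7}.
    At 1: []q is false.
    At 2: []q is false.
    At 4: []q is false.
    At 7: []q is false.
  So <>[]q is false at 2.

No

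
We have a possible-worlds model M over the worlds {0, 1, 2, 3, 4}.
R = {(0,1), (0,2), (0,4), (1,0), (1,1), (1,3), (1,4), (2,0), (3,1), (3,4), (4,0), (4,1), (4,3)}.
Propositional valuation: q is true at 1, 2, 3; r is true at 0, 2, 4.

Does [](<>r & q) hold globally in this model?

No

Let φ = [](<>r & q). Evaluate φ at each world:
  0 (successors {1, 2, 4}): φ is false.
  1 (successors {0, 1, 3, 4}): φ is false.
  2 (successors {0}): φ is false.
  3 (successors {1, 4}): φ is false.
  4 (successors {0, 1, 3}): φ is false.
Detail at 0 (counterexample):
  At 0: [](<>r & q) requires <>r & q at every successor {1, 2, 4}.
    <>r & q fails at 4, so [](<>r & q) is false at 0.
      At 4: <>r is true, q is false, so <>r & q is false.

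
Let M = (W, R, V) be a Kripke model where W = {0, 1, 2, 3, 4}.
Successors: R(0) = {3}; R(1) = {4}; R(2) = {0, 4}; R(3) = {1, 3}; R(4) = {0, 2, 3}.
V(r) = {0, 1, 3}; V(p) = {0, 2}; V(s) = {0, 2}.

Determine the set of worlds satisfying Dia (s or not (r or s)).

1, 2, 4

Let φ = Dia (s or not (r or s)). Evaluate φ at each world:
  0 (successors {3}): φ is false.
  1 (successors {4}): φ is true.
  2 (successors {0, 4}): φ is true.
  3 (successors {1, 3}): φ is false.
  4 (successors {0, 2, 3}): φ is true.
For instance, at 3:
  At 3: Dia (s or not (r or s)) requires s or not (r or s) at some successor in {1, 3}.
    At 1: s or not (r or s) is false.
    At 3: s or not (r or s) is false.
  So Dia (s or not (r or s)) is false at 3.
Satisfying worlds: {1, 2, 4}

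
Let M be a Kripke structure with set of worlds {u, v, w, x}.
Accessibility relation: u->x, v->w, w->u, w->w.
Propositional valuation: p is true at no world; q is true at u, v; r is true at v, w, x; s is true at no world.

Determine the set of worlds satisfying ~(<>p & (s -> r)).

Recall that <>ψ holds at a world iff ψ holds at some accessible world.
Let φ = ~(<>p & (s -> r)). Evaluate φ at each world:
  u (successors {x}): φ is true.
  v (successors {w}): φ is true.
  w (successors {u, w}): φ is true.
  x (successors ∅): φ is true.
For instance, at w:
  At w: <>p & (s -> r) is false, so ~(<>p & (s -> r)) is true.
    At w: <>p is false, s -> r is true, so <>p & (s -> r) is false.
      At w: <>p requires p at some successor in {u, w}.
        At u: p is false.
        At w: p is false.
      So <>p is false at w.
Satisfying worlds: {u, v, w, x}

u, v, w, x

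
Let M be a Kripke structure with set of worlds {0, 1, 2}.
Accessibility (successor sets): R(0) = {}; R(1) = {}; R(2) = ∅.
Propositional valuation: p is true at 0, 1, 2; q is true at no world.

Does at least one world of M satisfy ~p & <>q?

Let φ = ~p & <>q. Evaluate φ at each world:
  0 (successors ∅): φ is false.
  1 (successors ∅): φ is false.
  2 (successors ∅): φ is false.
For instance, at 2:
  At 2: ~p is false, <>q is false, so ~p & <>q is false.
    At 2: no accessible worlds, so <>q is false.

No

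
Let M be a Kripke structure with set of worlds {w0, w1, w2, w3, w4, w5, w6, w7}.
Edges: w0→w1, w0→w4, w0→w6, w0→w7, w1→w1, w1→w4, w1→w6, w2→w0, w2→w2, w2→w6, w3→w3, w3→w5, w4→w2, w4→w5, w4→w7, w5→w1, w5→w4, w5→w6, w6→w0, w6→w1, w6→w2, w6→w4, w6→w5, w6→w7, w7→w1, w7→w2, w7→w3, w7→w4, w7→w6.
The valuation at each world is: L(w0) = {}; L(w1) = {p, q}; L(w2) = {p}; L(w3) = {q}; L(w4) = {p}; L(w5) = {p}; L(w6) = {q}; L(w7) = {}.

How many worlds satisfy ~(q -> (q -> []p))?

Let φ = ~(q -> (q -> []p)). Evaluate φ at each world:
  w0 (successors {w1, w4, w6, w7}): φ is false.
  w1 (successors {w1, w4, w6}): φ is true.
  w2 (successors {w0, w2, w6}): φ is false.
  w3 (successors {w3, w5}): φ is true.
  w4 (successors {w2, w5, w7}): φ is false.
  w5 (successors {w1, w4, w6}): φ is false.
  w6 (successors {w0, w1, w2, w4, w5, w7}): φ is true.
  w7 (successors {w1, w2, w3, w4, w6}): φ is false.
For instance, at w2:
  At w2: q -> (q -> []p) is true, so ~(q -> (q -> []p)) is false.
    At w2: q is false, q -> []p is true, so q -> (q -> []p) is true.
      At w2: q is false, []p is false, so q -> []p is true.
Satisfying worlds: {w1, w3, w6}

3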